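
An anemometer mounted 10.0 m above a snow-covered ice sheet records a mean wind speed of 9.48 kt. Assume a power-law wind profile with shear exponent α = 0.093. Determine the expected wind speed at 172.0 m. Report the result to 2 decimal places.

12.35 kt

Power-law profile: V₂ = V₁ · (z₂/z₁)^α
V₂ = 9.48 × (172.0/10.0)^0.093 = 9.48 × (17.2000)^0.093
    = 9.48 × 1.3029 = 12.3513 kt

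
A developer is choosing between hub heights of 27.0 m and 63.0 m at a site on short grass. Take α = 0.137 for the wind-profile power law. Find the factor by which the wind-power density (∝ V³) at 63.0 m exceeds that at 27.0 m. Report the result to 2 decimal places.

Speed ratio: V_B/V_A = (z_B/z_A)^α = (63.0/27.0)^0.137 = (2.3333)^0.137 = 1.12309
Power-density ratio: P_B/P_A = (V_B/V_A)³ = (1.12309)³ = 1.41657

1.42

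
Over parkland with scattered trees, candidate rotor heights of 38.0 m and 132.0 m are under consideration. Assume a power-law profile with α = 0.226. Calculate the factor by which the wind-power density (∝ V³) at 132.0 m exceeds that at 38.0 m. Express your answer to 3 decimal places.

Speed ratio: V_B/V_A = (z_B/z_A)^α = (132.0/38.0)^0.226 = (3.4737)^0.226 = 1.32501
Power-density ratio: P_B/P_A = (V_B/V_A)³ = (1.32501)³ = 2.32625

2.326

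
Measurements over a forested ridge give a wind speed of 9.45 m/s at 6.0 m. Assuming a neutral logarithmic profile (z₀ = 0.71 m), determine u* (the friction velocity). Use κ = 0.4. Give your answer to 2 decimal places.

Log law: V(z) = (u*/κ) · ln(z/z₀) ⇒ u* = κ · V / ln(z/z₀)
u* = 0.4 × 9.45 / ln(6.0/0.71) = 0.4 × 9.45 / 2.1342
   = 3.7800 / 2.1342 = 1.7711 m/s

u* ≈ 1.77 m/s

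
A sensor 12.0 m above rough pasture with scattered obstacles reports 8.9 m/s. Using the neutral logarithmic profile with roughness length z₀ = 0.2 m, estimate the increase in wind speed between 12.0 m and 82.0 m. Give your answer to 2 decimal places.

4.18 m/s

Log law: V₂ = V₁ · ln(z₂/z₀)/ln(z₁/z₀) = 8.9 × 6.0162/4.0943 = 13.0775 m/s
ΔV = 13.0775 − 8.9 = 4.1775 m/s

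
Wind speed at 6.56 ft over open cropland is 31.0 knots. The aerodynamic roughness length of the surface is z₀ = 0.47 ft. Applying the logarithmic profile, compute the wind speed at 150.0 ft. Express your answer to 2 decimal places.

67.81 knots

Log law: V(z) ∝ ln(z/z₀), so V₂/V₁ = ln(z₂/z₀) / ln(z₁/z₀).
ln(150.0/0.47) = 5.7657, ln(6.56/0.47) = 2.6360
V₂ = 31.0 × 5.7657/2.6360 = 31.0 × 2.1873 = 67.8052 knots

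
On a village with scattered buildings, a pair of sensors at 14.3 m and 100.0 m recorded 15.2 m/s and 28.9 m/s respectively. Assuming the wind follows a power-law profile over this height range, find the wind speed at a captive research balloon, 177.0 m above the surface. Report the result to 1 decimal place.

First find α: α = ln(V₂/V₁)/ln(z₂/z₁) = ln(28.9/15.2)/ln(100.0/14.3) = 0.64255/1.94491 = 0.3304
Extrapolate from 100.0 m to 177.0 m: V₃ = 28.9 × (177.0/100.0)^0.3304 = 28.9 × 1.2076 = 34.8997 m/s

34.9 m/s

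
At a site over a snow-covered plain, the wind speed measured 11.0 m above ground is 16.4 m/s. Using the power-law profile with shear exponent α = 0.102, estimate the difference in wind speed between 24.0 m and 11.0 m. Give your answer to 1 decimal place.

Power law: V₂ = V₁ · (z₂/z₁)^α = 16.4 × (2.1818)^0.102 = 17.7584 m/s
ΔV = 17.7584 − 16.4 = 1.3584 m/s

1.4 m/s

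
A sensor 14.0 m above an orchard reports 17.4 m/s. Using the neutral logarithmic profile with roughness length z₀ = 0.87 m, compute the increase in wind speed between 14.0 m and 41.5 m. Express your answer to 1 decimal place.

6.8 m/s

Log law: V₂ = V₁ · ln(z₂/z₀)/ln(z₁/z₀) = 17.4 × 3.8650/2.7783 = 24.2054 m/s
ΔV = 24.2054 − 17.4 = 6.8054 m/s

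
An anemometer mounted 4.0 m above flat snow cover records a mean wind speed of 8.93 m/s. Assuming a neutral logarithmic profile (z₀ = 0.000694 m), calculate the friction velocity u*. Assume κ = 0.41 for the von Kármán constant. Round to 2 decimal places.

u* ≈ 0.42 m/s

Log law: V(z) = (u*/κ) · ln(z/z₀) ⇒ u* = κ · V / ln(z/z₀)
u* = 0.41 × 8.93 / ln(4.0/0.000694) = 0.41 × 8.93 / 8.6593
   = 3.6613 / 8.6593 = 0.4228 m/s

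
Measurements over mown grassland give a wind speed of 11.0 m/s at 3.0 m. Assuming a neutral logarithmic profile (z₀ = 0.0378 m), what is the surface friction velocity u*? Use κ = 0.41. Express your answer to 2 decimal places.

Log law: V(z) = (u*/κ) · ln(z/z₀) ⇒ u* = κ · V / ln(z/z₀)
u* = 0.41 × 11.0 / ln(3.0/0.0378) = 0.41 × 11.0 / 4.3741
   = 4.5100 / 4.3741 = 1.0311 m/s

u* ≈ 1.03 m/s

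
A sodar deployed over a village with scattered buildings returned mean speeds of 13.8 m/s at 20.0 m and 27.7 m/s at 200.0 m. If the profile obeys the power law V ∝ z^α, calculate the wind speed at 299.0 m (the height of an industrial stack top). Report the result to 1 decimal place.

First find α: α = ln(V₂/V₁)/ln(z₂/z₁) = ln(27.7/13.8)/ln(200.0/20.0) = 0.69676/2.30259 = 0.3026
Extrapolate from 200.0 m to 299.0 m: V₃ = 27.7 × (299.0/200.0)^0.3026 = 27.7 × 1.1294 = 31.2843 m/s

31.3 m/s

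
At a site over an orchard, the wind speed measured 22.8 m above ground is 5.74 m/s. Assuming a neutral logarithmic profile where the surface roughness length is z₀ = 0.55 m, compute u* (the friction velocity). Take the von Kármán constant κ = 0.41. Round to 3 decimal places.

u* ≈ 0.632 m/s

Log law: V(z) = (u*/κ) · ln(z/z₀) ⇒ u* = κ · V / ln(z/z₀)
u* = 0.41 × 5.74 / ln(22.8/0.55) = 0.41 × 5.74 / 3.7246
   = 2.3534 / 3.7246 = 0.6319 m/s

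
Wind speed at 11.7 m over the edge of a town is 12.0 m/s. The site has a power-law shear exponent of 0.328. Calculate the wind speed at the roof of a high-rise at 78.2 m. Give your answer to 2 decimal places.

Power-law profile: V₂ = V₁ · (z₂/z₁)^α
V₂ = 12.0 × (78.2/11.7)^0.328 = 12.0 × (6.6838)^0.328
    = 12.0 × 1.8647 = 22.3763 m/s

22.38 m/s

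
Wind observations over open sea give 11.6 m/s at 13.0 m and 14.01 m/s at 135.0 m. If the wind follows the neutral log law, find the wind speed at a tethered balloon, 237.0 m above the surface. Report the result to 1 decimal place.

Log law: V ∝ ln(z/z₀). From the pair, with r = V₁/V₂ = 0.82798,
ln z₀ = (ln z₁ − r·ln z₂)/(1 − r) = (2.5649 − 0.82798×4.9053)/0.17202 = -8.6997 → z₀ = 0.0001666 m
V₃ = V₁ · ln(z₃/z₀)/ln(z₁/z₀) = 11.6 × 14.1677/11.2646 = 14.5895 m/s

14.6 m/s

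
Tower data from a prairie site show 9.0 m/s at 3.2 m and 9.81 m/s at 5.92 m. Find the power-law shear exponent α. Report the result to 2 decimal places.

α ≈ 0.14

Power law: V₂/V₁ = (z₂/z₁)^α ⇒ α = ln(V₂/V₁) / ln(z₂/z₁)
α = ln(9.81/9.0) / ln(5.92/3.2) = ln(1.0900) / ln(1.8500)
  = 0.08618 / 0.61519 = 0.14008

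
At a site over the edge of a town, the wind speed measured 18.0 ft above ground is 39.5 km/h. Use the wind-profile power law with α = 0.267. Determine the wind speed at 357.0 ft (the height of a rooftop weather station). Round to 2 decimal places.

87.70 km/h

Power-law profile: V₂ = V₁ · (z₂/z₁)^α
V₂ = 39.5 × (357.0/18.0)^0.267 = 39.5 × (19.8333)^0.267
    = 39.5 × 2.2203 = 87.7004 km/h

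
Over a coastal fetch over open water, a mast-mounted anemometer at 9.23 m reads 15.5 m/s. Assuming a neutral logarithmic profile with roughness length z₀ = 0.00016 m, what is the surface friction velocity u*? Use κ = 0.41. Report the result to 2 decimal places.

u* ≈ 0.58 m/s

Log law: V(z) = (u*/κ) · ln(z/z₀) ⇒ u* = κ · V / ln(z/z₀)
u* = 0.41 × 15.5 / ln(9.23/0.00016) = 0.41 × 15.5 / 10.9628
   = 6.3550 / 10.9628 = 0.5797 m/s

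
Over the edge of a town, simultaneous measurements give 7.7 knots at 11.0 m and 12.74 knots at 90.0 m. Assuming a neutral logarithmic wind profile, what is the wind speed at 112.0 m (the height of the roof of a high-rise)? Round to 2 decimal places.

13.26 knots

Log law: V ∝ ln(z/z₀). From the pair, with r = V₁/V₂ = 0.60440,
ln z₀ = (ln z₁ − r·ln z₂)/(1 − r) = (2.3979 − 0.60440×4.4998)/0.39560 = -0.8134 → z₀ = 0.4434 m
V₃ = V₁ · ln(z₃/z₀)/ln(z₁/z₀) = 7.7 × 5.5319/3.2113 = 13.2644 knots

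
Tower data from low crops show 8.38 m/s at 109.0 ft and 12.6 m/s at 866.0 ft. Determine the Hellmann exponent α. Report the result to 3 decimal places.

α ≈ 0.197

Power law: V₂/V₁ = (z₂/z₁)^α ⇒ α = ln(V₂/V₁) / ln(z₂/z₁)
α = ln(12.6/8.38) / ln(866.0/109.0) = ln(1.5036) / ln(7.9450)
  = 0.40785 / 2.07254 = 0.19679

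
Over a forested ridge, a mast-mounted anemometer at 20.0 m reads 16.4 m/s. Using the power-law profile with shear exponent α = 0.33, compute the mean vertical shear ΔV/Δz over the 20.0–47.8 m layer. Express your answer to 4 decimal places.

0.1965 m/s/m

Power law: V₂ = V₁ · (z₂/z₁)^α = 16.4 × (2.3900)^0.33 = 21.8633 m/s
ΔV/Δz = (21.8633 − 16.4)/(47.8 − 20.0) = 5.4633/27.8000 = 0.19652 m/s/m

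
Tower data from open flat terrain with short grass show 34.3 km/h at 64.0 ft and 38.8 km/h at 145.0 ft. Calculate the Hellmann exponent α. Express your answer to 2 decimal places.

Power law: V₂/V₁ = (z₂/z₁)^α ⇒ α = ln(V₂/V₁) / ln(z₂/z₁)
α = ln(38.8/34.3) / ln(145.0/64.0) = ln(1.1312) / ln(2.2656)
  = 0.12327 / 0.81785 = 0.15073

α ≈ 0.15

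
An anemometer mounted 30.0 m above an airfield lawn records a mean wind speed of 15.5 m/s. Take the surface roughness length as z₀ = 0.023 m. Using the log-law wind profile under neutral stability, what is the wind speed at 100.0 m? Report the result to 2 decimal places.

Log law: V(z) ∝ ln(z/z₀), so V₂/V₁ = ln(z₂/z₀) / ln(z₁/z₀).
ln(100.0/0.023) = 8.3774, ln(30.0/0.023) = 7.1735
V₂ = 15.5 × 8.3774/7.1735 = 15.5 × 1.1678 = 18.1015 m/s

18.10 m/s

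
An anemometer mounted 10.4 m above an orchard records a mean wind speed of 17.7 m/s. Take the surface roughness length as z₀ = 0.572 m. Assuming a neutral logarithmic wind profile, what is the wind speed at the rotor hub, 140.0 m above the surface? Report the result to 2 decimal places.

33.57 m/s

Log law: V(z) ∝ ln(z/z₀), so V₂/V₁ = ln(z₂/z₀) / ln(z₁/z₀).
ln(140.0/0.572) = 5.5003, ln(10.4/0.572) = 2.9004
V₂ = 17.7 × 5.5003/2.9004 = 17.7 × 1.8964 = 33.5657 m/s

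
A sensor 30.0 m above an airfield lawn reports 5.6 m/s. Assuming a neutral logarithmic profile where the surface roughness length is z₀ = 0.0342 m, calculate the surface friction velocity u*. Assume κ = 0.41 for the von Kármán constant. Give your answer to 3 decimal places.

Log law: V(z) = (u*/κ) · ln(z/z₀) ⇒ u* = κ · V / ln(z/z₀)
u* = 0.41 × 5.6 / ln(30.0/0.0342) = 0.41 × 5.6 / 6.7767
   = 2.2960 / 6.7767 = 0.3388 m/s

u* ≈ 0.339 m/s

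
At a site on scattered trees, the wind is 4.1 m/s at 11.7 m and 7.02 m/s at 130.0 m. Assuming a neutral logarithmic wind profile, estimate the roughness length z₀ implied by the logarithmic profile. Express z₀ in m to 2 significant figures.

z₀ ≈ 0.40 m

Log law: V(z) ∝ ln(z/z₀). With r = V₁/V₂ = 4.1/7.02 = 0.58405,
r · ln(z₂/z₀) = ln(z₁/z₀) ⇒ ln z₀ = (ln z₁ − r·ln z₂)/(1 − r)
ln z₀ = (2.45959 − 0.58405×4.86753) / 0.41595 = -0.9214
z₀ = exp(-0.9214) = 0.3979 m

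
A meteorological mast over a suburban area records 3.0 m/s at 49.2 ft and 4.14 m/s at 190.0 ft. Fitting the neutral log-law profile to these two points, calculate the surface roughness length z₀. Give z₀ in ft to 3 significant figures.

Log law: V(z) ∝ ln(z/z₀). With r = V₁/V₂ = 3.0/4.14 = 0.72464,
r · ln(z₂/z₀) = ln(z₁/z₀) ⇒ ln z₀ = (ln z₁ − r·ln z₂)/(1 − r)
ln z₀ = (3.89589 − 0.72464×5.24702) / 0.27536 = 0.3403
z₀ = exp(0.3403) = 1.405 ft

z₀ ≈ 1.41 ft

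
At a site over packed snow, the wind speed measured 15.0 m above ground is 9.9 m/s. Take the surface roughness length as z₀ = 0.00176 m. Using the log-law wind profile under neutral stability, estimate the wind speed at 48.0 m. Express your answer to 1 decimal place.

11.2 m/s

Log law: V(z) ∝ ln(z/z₀), so V₂/V₁ = ln(z₂/z₀) / ln(z₁/z₀).
ln(48.0/0.00176) = 10.2136, ln(15.0/0.00176) = 9.0505
V₂ = 9.9 × 10.2136/9.0505 = 9.9 × 1.1285 = 11.1723 m/s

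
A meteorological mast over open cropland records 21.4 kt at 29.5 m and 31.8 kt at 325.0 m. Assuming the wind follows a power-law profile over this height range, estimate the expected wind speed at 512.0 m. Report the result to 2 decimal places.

34.28 kt

First find α: α = ln(V₂/V₁)/ln(z₂/z₁) = ln(31.8/21.4)/ln(325.0/29.5) = 0.39608/2.39943 = 0.1651
Extrapolate from 325.0 m to 512.0 m: V₃ = 31.8 × (512.0/325.0)^0.1651 = 31.8 × 1.0779 = 34.2776 kt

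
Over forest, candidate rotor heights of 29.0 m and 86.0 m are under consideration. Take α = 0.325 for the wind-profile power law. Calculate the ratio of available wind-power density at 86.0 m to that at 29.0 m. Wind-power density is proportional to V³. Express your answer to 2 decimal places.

2.89

Speed ratio: V_B/V_A = (z_B/z_A)^α = (86.0/29.0)^0.325 = (2.9655)^0.325 = 1.42375
Power-density ratio: P_B/P_A = (V_B/V_A)³ = (1.42375)³ = 2.88601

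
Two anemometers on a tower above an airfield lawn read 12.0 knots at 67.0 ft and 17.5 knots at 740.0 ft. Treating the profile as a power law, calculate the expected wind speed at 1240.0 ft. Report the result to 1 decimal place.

19.0 knots

First find α: α = ln(V₂/V₁)/ln(z₂/z₁) = ln(17.5/12.0)/ln(740.0/67.0) = 0.37729/2.40196 = 0.1571
Extrapolate from 740.0 ft to 1240.0 ft: V₃ = 17.5 × (1240.0/740.0)^0.1571 = 17.5 × 1.0845 = 18.9781 knots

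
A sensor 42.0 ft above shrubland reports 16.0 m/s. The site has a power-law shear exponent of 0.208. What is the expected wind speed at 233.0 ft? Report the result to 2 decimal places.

22.85 m/s

Power-law profile: V₂ = V₁ · (z₂/z₁)^α
V₂ = 16.0 × (233.0/42.0)^0.208 = 16.0 × (5.5476)^0.208
    = 16.0 × 1.4282 = 22.8504 m/s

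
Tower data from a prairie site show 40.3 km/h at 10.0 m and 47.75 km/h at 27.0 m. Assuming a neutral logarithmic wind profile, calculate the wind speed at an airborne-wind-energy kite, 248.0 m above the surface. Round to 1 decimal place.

64.4 km/h

Log law: V ∝ ln(z/z₀). From the pair, with r = V₁/V₂ = 0.84398,
ln z₀ = (ln z₁ − r·ln z₂)/(1 − r) = (2.3026 − 0.84398×3.2958)/0.15602 = -3.0703 → z₀ = 0.04641 m
V₃ = V₁ · ln(z₃/z₀)/ln(z₁/z₀) = 40.3 × 8.5837/5.3729 = 64.3833 km/h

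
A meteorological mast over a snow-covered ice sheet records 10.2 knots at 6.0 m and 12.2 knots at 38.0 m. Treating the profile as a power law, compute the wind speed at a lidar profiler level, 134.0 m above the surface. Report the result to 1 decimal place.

First find α: α = ln(V₂/V₁)/ln(z₂/z₁) = ln(12.2/10.2)/ln(38.0/6.0) = 0.17905/1.84583 = 0.0970
Extrapolate from 38.0 m to 134.0 m: V₃ = 12.2 × (134.0/38.0)^0.0970 = 12.2 × 1.1300 = 13.7864 knots

13.8 knots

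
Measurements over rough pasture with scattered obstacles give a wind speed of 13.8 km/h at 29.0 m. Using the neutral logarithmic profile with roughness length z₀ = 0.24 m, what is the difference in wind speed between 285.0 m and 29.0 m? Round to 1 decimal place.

Log law: V₂ = V₁ · ln(z₂/z₀)/ln(z₁/z₀) = 13.8 × 7.0796/4.7944 = 20.3776 km/h
ΔV = 20.3776 − 13.8 = 6.5776 km/h

6.6 km/h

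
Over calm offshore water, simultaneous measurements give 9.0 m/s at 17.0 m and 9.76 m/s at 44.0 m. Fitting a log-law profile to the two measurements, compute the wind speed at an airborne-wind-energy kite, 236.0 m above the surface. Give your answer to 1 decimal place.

Log law: V ∝ ln(z/z₀). From the pair, with r = V₁/V₂ = 0.92213,
ln z₀ = (ln z₁ − r·ln z₂)/(1 − r) = (2.8332 − 0.92213×3.7842)/0.07787 = -8.4283 → z₀ = 0.0002186 m
V₃ = V₁ · ln(z₃/z₀)/ln(z₁/z₀) = 9.0 × 13.8922/11.2616 = 11.1023 m/s

11.1 m/s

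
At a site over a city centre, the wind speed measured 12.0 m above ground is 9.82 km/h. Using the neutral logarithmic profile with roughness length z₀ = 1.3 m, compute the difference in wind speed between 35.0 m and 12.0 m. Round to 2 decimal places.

4.73 km/h

Log law: V₂ = V₁ · ln(z₂/z₀)/ln(z₁/z₀) = 9.82 × 3.2930/2.2225 = 14.5496 km/h
ΔV = 14.5496 − 9.82 = 4.7296 km/h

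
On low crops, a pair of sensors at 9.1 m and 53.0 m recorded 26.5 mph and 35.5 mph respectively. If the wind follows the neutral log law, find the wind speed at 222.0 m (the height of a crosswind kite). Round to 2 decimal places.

42.82 mph

Log law: V ∝ ln(z/z₀). From the pair, with r = V₁/V₂ = 0.74648,
ln z₀ = (ln z₁ − r·ln z₂)/(1 − r) = (2.2083 − 0.74648×3.9703)/0.25352 = -2.9799 → z₀ = 0.05080 m
V₃ = V₁ · ln(z₃/z₀)/ln(z₁/z₀) = 26.5 × 8.3826/5.1882 = 42.8163 mph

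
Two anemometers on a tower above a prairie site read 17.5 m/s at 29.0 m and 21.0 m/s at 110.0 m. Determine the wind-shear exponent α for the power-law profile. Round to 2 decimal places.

α ≈ 0.14

Power law: V₂/V₁ = (z₂/z₁)^α ⇒ α = ln(V₂/V₁) / ln(z₂/z₁)
α = ln(21.0/17.5) / ln(110.0/29.0) = ln(1.2000) / ln(3.7931)
  = 0.18232 / 1.33318 = 0.13676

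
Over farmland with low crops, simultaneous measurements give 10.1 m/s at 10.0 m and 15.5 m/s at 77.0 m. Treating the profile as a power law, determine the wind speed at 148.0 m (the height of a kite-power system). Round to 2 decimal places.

First find α: α = ln(V₂/V₁)/ln(z₂/z₁) = ln(15.5/10.1)/ln(77.0/10.0) = 0.42830/2.04122 = 0.2098
Extrapolate from 77.0 m to 148.0 m: V₃ = 15.5 × (148.0/77.0)^0.2098 = 15.5 × 1.1469 = 17.7777 m/s

17.78 m/s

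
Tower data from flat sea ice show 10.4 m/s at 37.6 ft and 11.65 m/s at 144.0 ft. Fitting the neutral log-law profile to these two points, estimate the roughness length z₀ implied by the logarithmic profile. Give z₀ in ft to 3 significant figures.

z₀ ≈ 0.000529 ft

Log law: V(z) ∝ ln(z/z₀). With r = V₁/V₂ = 10.4/11.65 = 0.89270,
r · ln(z₂/z₀) = ln(z₁/z₀) ⇒ ln z₀ = (ln z₁ − r·ln z₂)/(1 − r)
ln z₀ = (3.62700 − 0.89270×4.96981) / 0.10730 = -7.5452
z₀ = exp(-7.5452) = 0.0005287 ft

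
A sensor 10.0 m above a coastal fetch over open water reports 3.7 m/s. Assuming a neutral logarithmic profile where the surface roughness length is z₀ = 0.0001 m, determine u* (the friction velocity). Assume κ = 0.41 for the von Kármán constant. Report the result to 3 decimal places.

Log law: V(z) = (u*/κ) · ln(z/z₀) ⇒ u* = κ · V / ln(z/z₀)
u* = 0.41 × 3.7 / ln(10.0/0.0001) = 0.41 × 3.7 / 11.5129
   = 1.5170 / 11.5129 = 0.1318 m/s

u* ≈ 0.132 m/s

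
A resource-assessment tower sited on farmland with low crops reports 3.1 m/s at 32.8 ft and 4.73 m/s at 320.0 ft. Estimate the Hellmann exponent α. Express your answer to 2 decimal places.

Power law: V₂/V₁ = (z₂/z₁)^α ⇒ α = ln(V₂/V₁) / ln(z₂/z₁)
α = ln(4.73/3.1) / ln(320.0/32.8) = ln(1.5258) / ln(9.7561)
  = 0.42252 / 2.27789 = 0.18549

α ≈ 0.19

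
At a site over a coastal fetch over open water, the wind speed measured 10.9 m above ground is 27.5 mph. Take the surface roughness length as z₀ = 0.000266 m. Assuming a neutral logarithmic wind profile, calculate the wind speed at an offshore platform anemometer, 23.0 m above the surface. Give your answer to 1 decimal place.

Log law: V(z) ∝ ln(z/z₀), so V₂/V₁ = ln(z₂/z₀) / ln(z₁/z₀).
ln(23.0/0.000266) = 11.3675, ln(10.9/0.000266) = 10.6208
V₂ = 27.5 × 11.3675/10.6208 = 27.5 × 1.0703 = 29.4335 mph

29.4 mph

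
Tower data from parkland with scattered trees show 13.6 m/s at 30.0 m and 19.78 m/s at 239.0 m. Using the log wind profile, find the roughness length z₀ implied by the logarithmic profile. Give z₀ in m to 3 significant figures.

z₀ ≈ 0.312 m

Log law: V(z) ∝ ln(z/z₀). With r = V₁/V₂ = 13.6/19.78 = 0.68756,
r · ln(z₂/z₀) = ln(z₁/z₀) ⇒ ln z₀ = (ln z₁ − r·ln z₂)/(1 − r)
ln z₀ = (3.40120 − 0.68756×5.47646) / 0.31244 = -1.1657
z₀ = exp(-1.1657) = 0.3117 m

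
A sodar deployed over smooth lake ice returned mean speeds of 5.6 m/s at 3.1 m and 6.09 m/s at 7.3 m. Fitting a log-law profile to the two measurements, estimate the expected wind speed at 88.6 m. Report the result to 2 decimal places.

7.52 m/s

Log law: V ∝ ln(z/z₀). From the pair, with r = V₁/V₂ = 0.91954,
ln z₀ = (ln z₁ − r·ln z₂)/(1 − r) = (1.1314 − 0.91954×1.9879)/0.08046 = -8.6569 → z₀ = 0.0001739 m
V₃ = V₁ · ln(z₃/z₀)/ln(z₁/z₀) = 5.6 × 13.1410/9.7883 = 7.5181 m/s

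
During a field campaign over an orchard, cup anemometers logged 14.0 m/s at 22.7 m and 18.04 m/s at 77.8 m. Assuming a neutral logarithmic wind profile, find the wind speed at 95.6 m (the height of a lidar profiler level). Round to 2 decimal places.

18.72 m/s

Log law: V ∝ ln(z/z₀). From the pair, with r = V₁/V₂ = 0.77605,
ln z₀ = (ln z₁ − r·ln z₂)/(1 − r) = (3.1224 − 0.77605×4.3541)/0.22395 = -1.1462 → z₀ = 0.3179 m
V₃ = V₁ · ln(z₃/z₀)/ln(z₁/z₀) = 14.0 × 5.7063/4.2685 = 18.7157 m/s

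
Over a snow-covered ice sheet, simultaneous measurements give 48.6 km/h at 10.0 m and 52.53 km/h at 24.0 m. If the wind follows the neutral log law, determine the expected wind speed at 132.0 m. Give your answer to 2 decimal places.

60.18 km/h

Log law: V ∝ ln(z/z₀). From the pair, with r = V₁/V₂ = 0.92519,
ln z₀ = (ln z₁ − r·ln z₂)/(1 − r) = (2.3026 − 0.92519×3.1781)/0.07481 = -8.5238 → z₀ = 0.0001987 m
V₃ = V₁ · ln(z₃/z₀)/ln(z₁/z₀) = 48.6 × 13.4066/10.8264 = 60.1827 km/h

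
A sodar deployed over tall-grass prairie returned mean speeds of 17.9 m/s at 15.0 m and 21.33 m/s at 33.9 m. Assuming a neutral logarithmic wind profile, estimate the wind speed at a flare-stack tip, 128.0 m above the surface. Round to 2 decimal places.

Log law: V ∝ ln(z/z₀). From the pair, with r = V₁/V₂ = 0.83919,
ln z₀ = (ln z₁ − r·ln z₂)/(1 − r) = (2.7081 − 0.83919×3.5234)/0.16081 = -1.5471 → z₀ = 0.2129 m
V₃ = V₁ · ln(z₃/z₀)/ln(z₁/z₀) = 17.9 × 6.3991/4.2551 = 26.9191 m/s

26.92 m/s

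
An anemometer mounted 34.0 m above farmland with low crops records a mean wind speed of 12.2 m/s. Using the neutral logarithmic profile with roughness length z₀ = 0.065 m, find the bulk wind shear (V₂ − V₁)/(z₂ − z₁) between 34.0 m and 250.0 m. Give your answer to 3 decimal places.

0.018 m/s/m

Log law: V₂ = V₁ · ln(z₂/z₀)/ln(z₁/z₀) = 12.2 × 8.2548/6.2597 = 16.0884 m/s
ΔV/Δz = (16.0884 − 12.2)/(250.0 − 34.0) = 3.8884/216.0000 = 0.01800 m/s/m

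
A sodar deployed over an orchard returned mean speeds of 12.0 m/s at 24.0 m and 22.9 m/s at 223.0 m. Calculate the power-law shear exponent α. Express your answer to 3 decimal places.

Power law: V₂/V₁ = (z₂/z₁)^α ⇒ α = ln(V₂/V₁) / ln(z₂/z₁)
α = ln(22.9/12.0) / ln(223.0/24.0) = ln(1.9083) / ln(9.2917)
  = 0.64623 / 2.22912 = 0.28990

α ≈ 0.290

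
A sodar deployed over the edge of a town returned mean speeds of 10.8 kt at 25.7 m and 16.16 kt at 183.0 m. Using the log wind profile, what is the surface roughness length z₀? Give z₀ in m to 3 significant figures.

z₀ ≈ 0.492 m

Log law: V(z) ∝ ln(z/z₀). With r = V₁/V₂ = 10.8/16.16 = 0.66832,
r · ln(z₂/z₀) = ln(z₁/z₀) ⇒ ln z₀ = (ln z₁ − r·ln z₂)/(1 − r)
ln z₀ = (3.24649 − 0.66832×5.20949) / 0.33168 = -0.7088
z₀ = exp(-0.7088) = 0.4922 m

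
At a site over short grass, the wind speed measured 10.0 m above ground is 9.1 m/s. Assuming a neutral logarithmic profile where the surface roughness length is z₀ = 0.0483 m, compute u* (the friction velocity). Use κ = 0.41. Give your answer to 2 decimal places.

u* ≈ 0.70 m/s

Log law: V(z) = (u*/κ) · ln(z/z₀) ⇒ u* = κ · V / ln(z/z₀)
u* = 0.41 × 9.1 / ln(10.0/0.0483) = 0.41 × 9.1 / 5.3329
   = 3.7310 / 5.3329 = 0.6996 m/s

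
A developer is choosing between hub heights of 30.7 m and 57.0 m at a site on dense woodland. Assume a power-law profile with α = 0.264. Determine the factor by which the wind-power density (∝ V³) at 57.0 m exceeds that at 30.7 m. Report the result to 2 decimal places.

1.63

Speed ratio: V_B/V_A = (z_B/z_A)^α = (57.0/30.7)^0.264 = (1.8567)^0.264 = 1.17746
Power-density ratio: P_B/P_A = (V_B/V_A)³ = (1.17746)³ = 1.63245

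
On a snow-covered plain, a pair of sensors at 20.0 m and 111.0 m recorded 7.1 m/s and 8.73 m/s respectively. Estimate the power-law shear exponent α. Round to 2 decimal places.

α ≈ 0.12

Power law: V₂/V₁ = (z₂/z₁)^α ⇒ α = ln(V₂/V₁) / ln(z₂/z₁)
α = ln(8.73/7.1) / ln(111.0/20.0) = ln(1.2296) / ln(5.5500)
  = 0.20667 / 1.71380 = 0.12059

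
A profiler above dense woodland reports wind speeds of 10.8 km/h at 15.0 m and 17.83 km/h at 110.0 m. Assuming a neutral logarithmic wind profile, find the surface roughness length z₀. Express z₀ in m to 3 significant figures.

z₀ ≈ 0.703 m

Log law: V(z) ∝ ln(z/z₀). With r = V₁/V₂ = 10.8/17.83 = 0.60572,
r · ln(z₂/z₀) = ln(z₁/z₀) ⇒ ln z₀ = (ln z₁ − r·ln z₂)/(1 − r)
ln z₀ = (2.70805 − 0.60572×4.70048) / 0.39428 = -0.3529
z₀ = exp(-0.3529) = 0.7027 m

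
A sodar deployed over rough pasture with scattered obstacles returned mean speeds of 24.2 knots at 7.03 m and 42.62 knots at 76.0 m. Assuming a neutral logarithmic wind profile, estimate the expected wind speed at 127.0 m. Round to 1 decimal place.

Log law: V ∝ ln(z/z₀). From the pair, with r = V₁/V₂ = 0.56781,
ln z₀ = (ln z₁ − r·ln z₂)/(1 − r) = (1.9502 − 0.56781×4.3307)/0.43219 = -1.1774 → z₀ = 0.3081 m
V₃ = V₁ · ln(z₃/z₀)/ln(z₁/z₀) = 24.2 × 6.0215/3.1275 = 46.5930 knots

46.6 knots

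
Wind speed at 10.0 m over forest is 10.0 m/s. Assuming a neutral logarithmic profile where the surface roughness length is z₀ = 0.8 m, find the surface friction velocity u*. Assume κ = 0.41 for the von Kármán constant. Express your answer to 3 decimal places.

u* ≈ 1.623 m/s

Log law: V(z) = (u*/κ) · ln(z/z₀) ⇒ u* = κ · V / ln(z/z₀)
u* = 0.41 × 10.0 / ln(10.0/0.8) = 0.41 × 10.0 / 2.5257
   = 4.1000 / 2.5257 = 1.6233 m/s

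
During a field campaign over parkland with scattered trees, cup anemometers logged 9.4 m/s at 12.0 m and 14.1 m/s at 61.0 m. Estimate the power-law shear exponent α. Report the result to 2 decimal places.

Power law: V₂/V₁ = (z₂/z₁)^α ⇒ α = ln(V₂/V₁) / ln(z₂/z₁)
α = ln(14.1/9.4) / ln(61.0/12.0) = ln(1.5000) / ln(5.0833)
  = 0.40547 / 1.62597 = 0.24937

α ≈ 0.25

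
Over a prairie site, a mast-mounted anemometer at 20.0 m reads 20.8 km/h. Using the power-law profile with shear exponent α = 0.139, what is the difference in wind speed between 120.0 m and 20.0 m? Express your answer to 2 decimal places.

5.88 km/h

Power law: V₂ = V₁ · (z₂/z₁)^α = 20.8 × (6.0000)^0.139 = 26.6825 km/h
ΔV = 26.6825 − 20.8 = 5.8825 km/h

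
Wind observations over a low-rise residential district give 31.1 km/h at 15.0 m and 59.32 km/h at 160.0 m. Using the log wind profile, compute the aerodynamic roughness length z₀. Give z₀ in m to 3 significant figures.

Log law: V(z) ∝ ln(z/z₀). With r = V₁/V₂ = 31.1/59.32 = 0.52428,
r · ln(z₂/z₀) = ln(z₁/z₀) ⇒ ln z₀ = (ln z₁ − r·ln z₂)/(1 − r)
ln z₀ = (2.70805 − 0.52428×5.07517) / 0.47572 = 0.0993
z₀ = exp(0.0993) = 1.104 m

z₀ ≈ 1.10 m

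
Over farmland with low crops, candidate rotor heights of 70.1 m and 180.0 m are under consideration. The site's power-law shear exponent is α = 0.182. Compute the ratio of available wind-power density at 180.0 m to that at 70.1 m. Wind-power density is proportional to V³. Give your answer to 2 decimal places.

1.67

Speed ratio: V_B/V_A = (z_B/z_A)^α = (180.0/70.1)^0.182 = (2.5678)^0.182 = 1.18724
Power-density ratio: P_B/P_A = (V_B/V_A)³ = (1.18724)³ = 1.67347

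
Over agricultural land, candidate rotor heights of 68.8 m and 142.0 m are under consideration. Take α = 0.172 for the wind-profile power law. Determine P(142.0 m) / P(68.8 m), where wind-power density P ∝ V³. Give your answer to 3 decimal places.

1.453

Speed ratio: V_B/V_A = (z_B/z_A)^α = (142.0/68.8)^0.172 = (2.0640)^0.172 = 1.13274
Power-density ratio: P_B/P_A = (V_B/V_A)³ = (1.13274)³ = 1.45340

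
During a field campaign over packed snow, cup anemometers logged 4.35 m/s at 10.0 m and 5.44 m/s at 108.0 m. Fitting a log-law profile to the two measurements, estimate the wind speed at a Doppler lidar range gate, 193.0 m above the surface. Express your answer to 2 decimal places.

5.71 m/s

Log law: V ∝ ln(z/z₀). From the pair, with r = V₁/V₂ = 0.79963,
ln z₀ = (ln z₁ − r·ln z₂)/(1 − r) = (2.3026 − 0.79963×4.6821)/0.20037 = -7.1938 → z₀ = 0.0007513 m
V₃ = V₁ · ln(z₃/z₀)/ln(z₁/z₀) = 4.35 × 12.4565/9.4964 = 5.7059 m/s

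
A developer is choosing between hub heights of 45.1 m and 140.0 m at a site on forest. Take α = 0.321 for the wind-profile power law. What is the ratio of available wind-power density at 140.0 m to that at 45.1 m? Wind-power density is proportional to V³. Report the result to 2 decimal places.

2.98

Speed ratio: V_B/V_A = (z_B/z_A)^α = (140.0/45.1)^0.321 = (3.1042)^0.321 = 1.43852
Power-density ratio: P_B/P_A = (V_B/V_A)³ = (1.43852)³ = 2.97680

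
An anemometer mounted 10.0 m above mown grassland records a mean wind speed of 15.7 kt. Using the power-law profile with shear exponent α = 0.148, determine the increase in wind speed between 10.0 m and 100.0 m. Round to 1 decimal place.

6.4 kt

Power law: V₂ = V₁ · (z₂/z₁)^α = 15.7 × (10.0000)^0.148 = 22.0749 kt
ΔV = 22.0749 − 15.7 = 6.3749 kt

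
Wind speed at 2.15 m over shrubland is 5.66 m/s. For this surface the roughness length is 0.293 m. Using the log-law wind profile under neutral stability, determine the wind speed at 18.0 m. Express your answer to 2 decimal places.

11.69 m/s

Log law: V(z) ∝ ln(z/z₀), so V₂/V₁ = ln(z₂/z₀) / ln(z₁/z₀).
ln(18.0/0.293) = 4.1180, ln(2.15/0.293) = 1.9931
V₂ = 5.66 × 4.1180/1.9931 = 5.66 × 2.0662 = 11.6944 m/s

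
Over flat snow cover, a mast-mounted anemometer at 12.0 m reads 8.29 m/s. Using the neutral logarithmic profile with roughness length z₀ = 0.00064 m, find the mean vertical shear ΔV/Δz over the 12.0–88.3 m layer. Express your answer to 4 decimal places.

Log law: V₂ = V₁ · ln(z₂/z₀)/ln(z₁/z₀) = 8.29 × 11.8348/9.8389 = 9.9716 m/s
ΔV/Δz = (9.9716 − 8.29)/(88.3 − 12.0) = 1.6816/76.3000 = 0.02204 m/s/m

0.0220 m/s/m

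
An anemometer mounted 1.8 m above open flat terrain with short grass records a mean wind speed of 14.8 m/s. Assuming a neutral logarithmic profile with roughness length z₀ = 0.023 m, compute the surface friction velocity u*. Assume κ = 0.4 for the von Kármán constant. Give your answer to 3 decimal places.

u* ≈ 1.358 m/s

Log law: V(z) = (u*/κ) · ln(z/z₀) ⇒ u* = κ · V / ln(z/z₀)
u* = 0.4 × 14.8 / ln(1.8/0.023) = 0.4 × 14.8 / 4.3600
   = 5.9200 / 4.3600 = 1.3578 m/s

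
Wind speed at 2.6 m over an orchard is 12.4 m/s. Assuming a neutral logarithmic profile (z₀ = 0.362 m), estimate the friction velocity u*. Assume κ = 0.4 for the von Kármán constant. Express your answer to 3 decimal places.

Log law: V(z) = (u*/κ) · ln(z/z₀) ⇒ u* = κ · V / ln(z/z₀)
u* = 0.4 × 12.4 / ln(2.6/0.362) = 0.4 × 12.4 / 1.9716
   = 4.9600 / 1.9716 = 2.5157 m/s

u* ≈ 2.516 m/s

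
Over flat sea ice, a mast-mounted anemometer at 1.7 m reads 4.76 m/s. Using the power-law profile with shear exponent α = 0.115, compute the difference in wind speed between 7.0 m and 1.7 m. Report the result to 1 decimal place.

Power law: V₂ = V₁ · (z₂/z₁)^α = 4.76 × (4.1176)^0.115 = 5.6013 m/s
ΔV = 5.6013 − 4.76 = 0.8413 m/s

0.8 m/s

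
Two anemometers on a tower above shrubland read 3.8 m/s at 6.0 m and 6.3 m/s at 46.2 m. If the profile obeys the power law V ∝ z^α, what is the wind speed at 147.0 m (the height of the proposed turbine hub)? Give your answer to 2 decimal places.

First find α: α = ln(V₂/V₁)/ln(z₂/z₁) = ln(6.3/3.8)/ln(46.2/6.0) = 0.50555/2.04122 = 0.2477
Extrapolate from 46.2 m to 147.0 m: V₃ = 6.3 × (147.0/46.2)^0.2477 = 6.3 × 1.3320 = 8.3915 m/s

8.39 m/s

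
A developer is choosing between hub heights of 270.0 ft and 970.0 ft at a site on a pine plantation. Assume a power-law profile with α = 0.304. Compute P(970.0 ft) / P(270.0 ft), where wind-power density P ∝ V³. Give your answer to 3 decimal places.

Speed ratio: V_B/V_A = (z_B/z_A)^α = (970.0/270.0)^0.304 = (3.5926)^0.304 = 1.47518
Power-density ratio: P_B/P_A = (V_B/V_A)³ = (1.47518)³ = 3.21020

3.210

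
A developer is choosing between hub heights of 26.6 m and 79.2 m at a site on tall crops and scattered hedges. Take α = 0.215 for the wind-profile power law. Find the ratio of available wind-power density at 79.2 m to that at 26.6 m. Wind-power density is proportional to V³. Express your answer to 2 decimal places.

Speed ratio: V_B/V_A = (z_B/z_A)^α = (79.2/26.6)^0.215 = (2.9774)^0.215 = 1.26438
Power-density ratio: P_B/P_A = (V_B/V_A)³ = (1.26438)³ = 2.02129

2.02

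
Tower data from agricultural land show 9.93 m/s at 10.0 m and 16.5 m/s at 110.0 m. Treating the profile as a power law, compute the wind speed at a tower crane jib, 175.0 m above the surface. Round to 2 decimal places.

First find α: α = ln(V₂/V₁)/ln(z₂/z₁) = ln(16.5/9.93)/ln(110.0/10.0) = 0.50780/2.39790 = 0.2118
Extrapolate from 110.0 m to 175.0 m: V₃ = 16.5 × (175.0/110.0)^0.2118 = 16.5 × 1.1033 = 18.2048 m/s

18.20 m/s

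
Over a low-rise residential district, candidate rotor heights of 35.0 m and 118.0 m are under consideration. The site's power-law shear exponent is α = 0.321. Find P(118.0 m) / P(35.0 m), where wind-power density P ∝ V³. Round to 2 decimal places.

Speed ratio: V_B/V_A = (z_B/z_A)^α = (118.0/35.0)^0.321 = (3.3714)^0.321 = 1.47716
Power-density ratio: P_B/P_A = (V_B/V_A)³ = (1.47716)³ = 3.22318

3.22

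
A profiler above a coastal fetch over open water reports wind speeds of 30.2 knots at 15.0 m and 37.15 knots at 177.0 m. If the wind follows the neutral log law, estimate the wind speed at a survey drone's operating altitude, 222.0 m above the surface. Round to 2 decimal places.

Log law: V ∝ ln(z/z₀). From the pair, with r = V₁/V₂ = 0.81292,
ln z₀ = (ln z₁ − r·ln z₂)/(1 − r) = (2.7081 − 0.81292×5.1761)/0.18708 = -8.0166 → z₀ = 0.0003299 m
V₃ = V₁ · ln(z₃/z₀)/ln(z₁/z₀) = 30.2 × 13.4193/10.7247 = 37.7879 knots

37.79 knots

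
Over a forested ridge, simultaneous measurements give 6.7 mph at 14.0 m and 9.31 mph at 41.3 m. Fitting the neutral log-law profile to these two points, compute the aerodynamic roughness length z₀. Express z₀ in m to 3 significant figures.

z₀ ≈ 0.871 m

Log law: V(z) ∝ ln(z/z₀). With r = V₁/V₂ = 6.7/9.31 = 0.71966,
r · ln(z₂/z₀) = ln(z₁/z₀) ⇒ ln z₀ = (ln z₁ − r·ln z₂)/(1 − r)
ln z₀ = (2.63906 − 0.71966×3.72086) / 0.28034 = -0.1380
z₀ = exp(-0.1380) = 0.8711 m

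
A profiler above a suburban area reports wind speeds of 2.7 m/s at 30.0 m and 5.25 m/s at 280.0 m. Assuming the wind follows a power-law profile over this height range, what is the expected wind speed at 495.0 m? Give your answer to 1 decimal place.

First find α: α = ln(V₂/V₁)/ln(z₂/z₁) = ln(5.25/2.7)/ln(280.0/30.0) = 0.66498/2.23359 = 0.2977
Extrapolate from 280.0 m to 495.0 m: V₃ = 5.25 × (495.0/280.0)^0.2977 = 5.25 × 1.1849 = 6.2205 m/s

6.2 m/s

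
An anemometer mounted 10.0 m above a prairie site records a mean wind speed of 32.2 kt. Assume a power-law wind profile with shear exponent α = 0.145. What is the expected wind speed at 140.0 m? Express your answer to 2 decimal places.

47.21 kt

Power-law profile: V₂ = V₁ · (z₂/z₁)^α
V₂ = 32.2 × (140.0/10.0)^0.145 = 32.2 × (14.0000)^0.145
    = 32.2 × 1.4662 = 47.2111 kt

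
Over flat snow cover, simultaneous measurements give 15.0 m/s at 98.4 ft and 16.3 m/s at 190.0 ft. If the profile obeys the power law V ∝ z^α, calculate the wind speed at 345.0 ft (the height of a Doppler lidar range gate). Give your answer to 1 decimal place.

17.6 m/s

First find α: α = ln(V₂/V₁)/ln(z₂/z₁) = ln(16.3/15.0)/ln(190.0/98.4) = 0.08311/0.65798 = 0.1263
Extrapolate from 190.0 ft to 345.0 ft: V₃ = 16.3 × (345.0/190.0)^0.1263 = 16.3 × 1.0783 = 17.5757 m/s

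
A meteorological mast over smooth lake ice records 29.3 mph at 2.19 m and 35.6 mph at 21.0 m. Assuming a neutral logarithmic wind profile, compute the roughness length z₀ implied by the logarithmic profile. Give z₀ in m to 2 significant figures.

Log law: V(z) ∝ ln(z/z₀). With r = V₁/V₂ = 29.3/35.6 = 0.82303,
r · ln(z₂/z₀) = ln(z₁/z₀) ⇒ ln z₀ = (ln z₁ − r·ln z₂)/(1 − r)
ln z₀ = (0.78390 − 0.82303×3.04452) / 0.17697 = -9.7298
z₀ = exp(-9.7298) = 0.00005949 m

z₀ ≈ 0.000059 m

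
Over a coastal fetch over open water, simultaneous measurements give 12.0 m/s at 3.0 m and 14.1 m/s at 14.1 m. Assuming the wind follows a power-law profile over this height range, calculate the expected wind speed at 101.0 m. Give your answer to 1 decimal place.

17.3 m/s

First find α: α = ln(V₂/V₁)/ln(z₂/z₁) = ln(14.1/12.0)/ln(14.1/3.0) = 0.16127/1.54756 = 0.1042
Extrapolate from 14.1 m to 101.0 m: V₃ = 14.1 × (101.0/14.1)^0.1042 = 14.1 × 1.2277 = 17.3112 m/s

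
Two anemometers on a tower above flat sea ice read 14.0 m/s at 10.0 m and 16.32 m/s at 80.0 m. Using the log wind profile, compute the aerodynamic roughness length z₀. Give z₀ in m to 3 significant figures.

Log law: V(z) ∝ ln(z/z₀). With r = V₁/V₂ = 14.0/16.32 = 0.85784,
r · ln(z₂/z₀) = ln(z₁/z₀) ⇒ ln z₀ = (ln z₁ − r·ln z₂)/(1 − r)
ln z₀ = (2.30259 − 0.85784×4.38203) / 0.14216 = -10.2458
z₀ = exp(-10.2458) = 0.00003551 m

z₀ ≈ 0.0000355 m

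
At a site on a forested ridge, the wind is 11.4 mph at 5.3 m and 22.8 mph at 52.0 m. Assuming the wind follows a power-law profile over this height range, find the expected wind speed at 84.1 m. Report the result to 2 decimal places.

26.38 mph

First find α: α = ln(V₂/V₁)/ln(z₂/z₁) = ln(22.8/11.4)/ln(52.0/5.3) = 0.69315/2.28354 = 0.3035
Extrapolate from 52.0 m to 84.1 m: V₃ = 22.8 × (84.1/52.0)^0.3035 = 22.8 × 1.1571 = 26.3823 mph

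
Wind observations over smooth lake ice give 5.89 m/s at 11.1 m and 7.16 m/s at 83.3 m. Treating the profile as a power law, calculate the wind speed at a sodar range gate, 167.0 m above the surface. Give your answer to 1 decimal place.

First find α: α = ln(V₂/V₁)/ln(z₂/z₁) = ln(7.16/5.89)/ln(83.3/11.1) = 0.19525/2.01550 = 0.0969
Extrapolate from 83.3 m to 167.0 m: V₃ = 7.16 × (167.0/83.3)^0.0969 = 7.16 × 1.0697 = 7.6591 m/s

7.7 m/s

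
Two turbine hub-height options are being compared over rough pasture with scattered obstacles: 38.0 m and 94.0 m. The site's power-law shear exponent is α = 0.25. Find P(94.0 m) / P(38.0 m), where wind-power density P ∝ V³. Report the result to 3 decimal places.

Speed ratio: V_B/V_A = (z_B/z_A)^α = (94.0/38.0)^0.25 = (2.4737)^0.25 = 1.25411
Power-density ratio: P_B/P_A = (V_B/V_A)³ = (1.25411)³ = 1.97246

1.972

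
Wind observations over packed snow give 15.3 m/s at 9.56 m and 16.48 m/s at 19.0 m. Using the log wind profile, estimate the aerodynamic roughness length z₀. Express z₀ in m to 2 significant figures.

z₀ ≈ 0.0013 m

Log law: V(z) ∝ ln(z/z₀). With r = V₁/V₂ = 15.3/16.48 = 0.92840,
r · ln(z₂/z₀) = ln(z₁/z₀) ⇒ ln z₀ = (ln z₁ − r·ln z₂)/(1 − r)
ln z₀ = (2.25759 − 0.92840×2.94444) / 0.07160 = -6.6482
z₀ = exp(-6.6482) = 0.001296 m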